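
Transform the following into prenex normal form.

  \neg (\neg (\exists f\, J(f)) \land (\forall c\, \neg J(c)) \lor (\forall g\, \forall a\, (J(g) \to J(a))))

\exists f\, \exists c\, \exists g\, \exists a\, ((J(f) \lor J(c)) \land J(g) \land \neg J(a))

Eliminate → and ↔ using ¬ and ∨.
  \neg (\neg (\exists f\, J(f)) \land (\forall c\, \neg J(c)) \lor (\forall g\, \forall a\, (\neg J(g) \lor J(a))))
Drive negations inward (¬∀x A ≡ ∃x ¬A, ¬∃x A ≡ ∀x ¬A, De Morgan for ∧/∨):
  ((\exists f\, J(f)) \lor (\exists c\, J(c))) \land (\exists g\, \exists a\, (J(g) \land \neg J(a)))
All bound variables are already distinct, so no renaming is needed.
Pull the quantifiers to the front (each side's bound variable is not free in the other side):
  \exists f\, \exists c\, \exists g\, \exists a\, ((J(f) \lor J(c)) \land J(g) \land \neg J(a))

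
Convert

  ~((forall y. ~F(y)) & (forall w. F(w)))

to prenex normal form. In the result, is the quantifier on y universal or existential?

Push ¬ through the quantifiers and connectives to reach negation normal form:
  (exists y. F(y)) | (exists w. ~F(w))
All bound variables are already distinct, so no renaming is needed.
Finally move all quantifiers to the prefix:
  exists y. exists w. (F(y) | ~F(w))
The quantifier forall y sits under an odd number of negations, so it flips to exists y.

existential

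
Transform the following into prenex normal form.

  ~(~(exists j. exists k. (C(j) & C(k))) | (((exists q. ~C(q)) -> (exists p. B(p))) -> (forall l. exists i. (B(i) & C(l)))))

First replace A → B with ¬A ∨ B.
  ~(~(exists j. exists k. (C(j) & C(k))) | ~(~(exists q. ~C(q)) | (exists p. B(p))) | (forall l. exists i. (B(i) & C(l))))
Drive negations inward (¬∀x A ≡ ∃x ¬A, ¬∃x A ≡ ∀x ¬A, De Morgan for ∧/∨):
  (exists j. exists k. (C(j) & C(k))) & ((forall q. C(q)) | (exists p. B(p))) & (exists l. forall i. (~B(i) | ~C(l)))
Finally move all quantifiers to the prefix:
  exists j. exists k. forall q. exists p. exists l. forall i. (C(j) & C(k) & (C(q) | B(p)) & (~B(i) | ~C(l)))

exists j. exists k. forall q. exists p. exists l. forall i. (C(j) & C(k) & (C(q) | B(p)) & (~B(i) | ~C(l)))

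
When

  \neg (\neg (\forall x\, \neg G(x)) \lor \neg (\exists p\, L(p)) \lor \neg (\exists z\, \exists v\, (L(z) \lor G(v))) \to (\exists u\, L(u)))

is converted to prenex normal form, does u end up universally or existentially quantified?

Eliminate → and ↔ using ¬ and ∨.
  \neg (\neg (\neg (\forall x\, \neg G(x)) \lor \neg (\exists p\, L(p)) \lor \neg (\exists z\, \exists v\, (L(z) \lor G(v)))) \lor (\exists u\, L(u)))
Move each ¬ inward, flipping quantifiers it crosses:
  ((\exists x\, G(x)) \lor (\forall p\, \neg L(p)) \lor (\forall z\, \forall v\, (\neg L(z) \land \neg G(v)))) \land (\forall u\, \neg L(u))
All bound variables are already distinct, so no renaming is needed.
Extract every quantifier outward, since the variables are now distinct and don't occur free across branches:
  \exists x\, \forall p\, \forall z\, \forall v\, \forall u\, ((G(x) \lor \neg L(p) \lor \neg L(z) \land \neg G(v)) \land \neg L(u))
The quantifier \exists u sits under an odd number of negations (counting the antecedent side of each →), so it flips to \forall u.

universal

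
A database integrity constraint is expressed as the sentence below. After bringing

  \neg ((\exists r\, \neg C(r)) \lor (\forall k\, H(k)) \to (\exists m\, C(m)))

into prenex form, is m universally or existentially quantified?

universal

Eliminate → and ↔ using ¬ and ∨.
  \neg (\neg ((\exists r\, \neg C(r)) \lor (\forall k\, H(k))) \lor (\exists m\, C(m)))
Push ¬ through the quantifiers and connectives to reach negation normal form:
  ((\exists r\, \neg C(r)) \lor (\forall k\, H(k))) \land (\forall m\, \neg C(m))
All bound variables are already distinct, so no renaming is needed.
Extract every quantifier outward, since the variables are now distinct and don't occur free across branches:
  \exists r\, \forall k\, \forall m\, ((\neg C(r) \lor H(k)) \land \neg C(m))
The quantifier \exists m sits under an odd number of negations (counting the antecedent side of each →), so it flips to \forall m.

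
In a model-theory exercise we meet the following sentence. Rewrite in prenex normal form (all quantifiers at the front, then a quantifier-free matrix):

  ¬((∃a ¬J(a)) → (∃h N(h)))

∃a ∀h (¬J(a) ∧ ¬N(h))

Eliminate → and ↔ using ¬ and ∨.
  ¬(¬(∃a ¬J(a)) ∨ (∃h N(h)))
Drive negations inward (¬∀x A ≡ ∃x ¬A, ¬∃x A ≡ ∀x ¬A, De Morgan for ∧/∨):
  (∃a ¬J(a)) ∧ (∀h ¬N(h))
All bound variables are already distinct, so no renaming is needed.
Pull the quantifiers to the front (each side's bound variable is not free in the other side):
  ∃a ∀h (¬J(a) ∧ ¬N(h))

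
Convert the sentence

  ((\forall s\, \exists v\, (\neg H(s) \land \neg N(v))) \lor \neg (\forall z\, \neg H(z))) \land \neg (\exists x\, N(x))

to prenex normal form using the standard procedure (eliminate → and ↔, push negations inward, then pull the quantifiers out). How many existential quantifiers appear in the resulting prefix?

2

Push ¬ through the quantifiers and connectives to reach negation normal form:
  ((\forall s\, \exists v\, (\neg H(s) \land \neg N(v))) \lor (\exists z\, H(z))) \land (\forall x\, \neg N(x))
All bound variables are already distinct, so no renaming is needed.
Extract every quantifier outward, since the variables are now distinct and don't occur free across branches:
  \forall s\, \exists v\, \exists z\, \forall x\, ((\neg H(s) \land \neg N(v) \lor H(z)) \land \neg N(x))
The prefix is \forall s \exists v \exists z \forall x: 2 universal, 2 existential.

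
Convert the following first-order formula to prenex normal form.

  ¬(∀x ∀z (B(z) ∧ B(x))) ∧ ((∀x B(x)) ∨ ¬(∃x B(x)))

∃x ∃z ∀v1 ∀w1 ((¬B(z) ∨ ¬B(x)) ∧ (B(v1) ∨ ¬B(w1)))

Drive negations inward (¬∀x A ≡ ∃x ¬A, ¬∃x A ≡ ∀x ¬A, De Morgan for ∧/∨):
  (∃x ∃z (¬B(z) ∨ ¬B(x))) ∧ ((∀x B(x)) ∨ (∀x ¬B(x)))
Give each quantifier a distinct variable: x↦v1, x↦w1.
  (∃x ∃z (¬B(z) ∨ ¬B(x))) ∧ ((∀v1 B(v1)) ∨ (∀w1 ¬B(w1)))
Extract every quantifier outward, since the variables are now distinct and don't occur free across branches:
  ∃x ∃z ∀v1 ∀w1 ((¬B(z) ∨ ¬B(x)) ∧ (B(v1) ∨ ¬B(w1)))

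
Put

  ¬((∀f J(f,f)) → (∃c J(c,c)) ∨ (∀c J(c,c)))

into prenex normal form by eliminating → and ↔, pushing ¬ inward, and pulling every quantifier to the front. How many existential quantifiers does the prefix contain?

1

First replace A → B with ¬A ∨ B.
  ¬(¬(∀f J(f,f)) ∨ (∃c J(c,c)) ∨ (∀c J(c,c)))
Move each ¬ inward, flipping quantifiers it crosses:
  (∀f J(f,f)) ∧ (∀c ¬J(c,c)) ∧ (∃c ¬J(c,c))
Give each quantifier a distinct variable: c↦u.
  (∀f J(f,f)) ∧ (∀c ¬J(c,c)) ∧ (∃u ¬J(u,u))
Extract every quantifier outward, since the variables are now distinct and don't occur free across branches:
  ∀f ∀c ∃u (J(f,f) ∧ ¬J(c,c) ∧ ¬J(u,u))
The prefix is ∀f ∀c ∃u: 2 universal, 1 existential.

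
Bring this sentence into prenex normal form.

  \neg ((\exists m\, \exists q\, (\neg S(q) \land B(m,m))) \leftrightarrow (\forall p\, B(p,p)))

First replace A → B with ¬A ∨ B; A ↔ B as (¬A ∨ B) ∧ (¬B ∨ A).
  \neg ((\neg (\exists m\, \exists q\, (\neg S(q) \land B(m,m))) \lor (\forall p\, B(p,p))) \land (\neg (\forall p\, B(p,p)) \lor (\exists m\, \exists q\, (\neg S(q) \land B(m,m)))))
Move each ¬ inward, flipping quantifiers it crosses:
  (\exists m\, \exists q\, (\neg S(q) \land B(m,m))) \land (\exists p\, \neg B(p,p)) \lor (\forall p\, B(p,p)) \land (\forall m\, \forall q\, (S(q) \lor \neg B(m,m)))
Rename bound variables to avoid capture: p↦v1, m↦s, q↦z1.
  (\exists m\, \exists q\, (\neg S(q) \land B(m,m))) \land (\exists p\, \neg B(p,p)) \lor (\forall v1\, B(v1,v1)) \land (\forall s\, \forall z1\, (S(z1) \lor \neg B(s,s)))
Pull the quantifiers to the front (each side's bound variable is not free in the other side):
  \exists m\, \exists q\, \exists p\, \forall v1\, \forall s\, \forall z1\, (\neg S(q) \land B(m,m) \land \neg B(p,p) \lor B(v1,v1) \land (S(z1) \lor \neg B(s,s)))

\exists m\, \exists q\, \exists p\, \forall v1\, \forall s\, \forall z1\, (\neg S(q) \land B(m,m) \land \neg B(p,p) \lor B(v1,v1) \land (S(z1) \lor \neg B(s,s)))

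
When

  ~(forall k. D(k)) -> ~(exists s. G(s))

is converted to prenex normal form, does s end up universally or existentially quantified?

universal

First replace A → B with ¬A ∨ B.
  ~~(forall k. D(k)) | ~(exists s. G(s))
Drive negations inward (¬∀x A ≡ ∃x ¬A, ¬∃x A ≡ ∀x ¬A, De Morgan for ∧/∨):
  (forall k. D(k)) | (forall s. ~G(s))
Pull the quantifiers to the front (each side's bound variable is not free in the other side):
  forall k. forall s. (D(k) | ~G(s))
The quantifier exists s sits under an odd number of negations (counting the antecedent side of each →), so it flips to forall s.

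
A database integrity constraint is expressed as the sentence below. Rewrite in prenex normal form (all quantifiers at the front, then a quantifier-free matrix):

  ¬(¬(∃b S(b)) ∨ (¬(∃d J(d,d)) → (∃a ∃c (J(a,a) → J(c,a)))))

Rewrite implications/biconditionals: A → B as ¬A ∨ B.
  ¬(¬(∃b S(b)) ∨ ¬¬(∃d J(d,d)) ∨ (∃a ∃c (¬J(a,a) ∨ J(c,a))))
Push ¬ through the quantifiers and connectives to reach negation normal form:
  (∃b S(b)) ∧ (∀d ¬J(d,d)) ∧ (∀a ∀c (J(a,a) ∧ ¬J(c,a)))
All bound variables are already distinct, so no renaming is needed.
Finally move all quantifiers to the prefix:
  ∃b ∀d ∀a ∀c (S(b) ∧ ¬J(d,d) ∧ J(a,a) ∧ ¬J(c,a))

∃b ∀d ∀a ∀c (S(b) ∧ ¬J(d,d) ∧ J(a,a) ∧ ¬J(c,a))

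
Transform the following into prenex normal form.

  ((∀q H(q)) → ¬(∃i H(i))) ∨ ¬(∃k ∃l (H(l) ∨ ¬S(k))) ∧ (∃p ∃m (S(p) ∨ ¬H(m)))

First replace A → B with ¬A ∨ B.
  ¬(∀q H(q)) ∨ ¬(∃i H(i)) ∨ ¬(∃k ∃l (H(l) ∨ ¬S(k))) ∧ (∃p ∃m (S(p) ∨ ¬H(m)))
Push ¬ through the quantifiers and connectives to reach negation normal form:
  (∃q ¬H(q)) ∨ (∀i ¬H(i)) ∨ (∀k ∀l (¬H(l) ∧ S(k))) ∧ (∃p ∃m (S(p) ∨ ¬H(m)))
All bound variables are already distinct, so no renaming is needed.
Finally move all quantifiers to the prefix:
  ∃q ∀i ∀k ∀l ∃p ∃m (¬H(q) ∨ ¬H(i) ∨ ¬H(l) ∧ S(k) ∧ (S(p) ∨ ¬H(m)))

∃q ∀i ∀k ∀l ∃p ∃m (¬H(q) ∨ ¬H(i) ∨ ¬H(l) ∧ S(k) ∧ (S(p) ∨ ¬H(m)))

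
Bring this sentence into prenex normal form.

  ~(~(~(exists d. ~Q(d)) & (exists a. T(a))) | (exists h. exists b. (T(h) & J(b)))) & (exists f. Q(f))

forall d. exists a. forall h. forall b. exists f. (Q(d) & T(a) & (~T(h) | ~J(b)) & Q(f))

Drive negations inward (¬∀x A ≡ ∃x ¬A, ¬∃x A ≡ ∀x ¬A, De Morgan for ∧/∨):
  (forall d. Q(d)) & (exists a. T(a)) & (forall h. forall b. (~T(h) | ~J(b))) & (exists f. Q(f))
All bound variables are already distinct, so no renaming is needed.
Finally move all quantifiers to the prefix:
  forall d. exists a. forall h. forall b. exists f. (Q(d) & T(a) & (~T(h) | ~J(b)) & Q(f))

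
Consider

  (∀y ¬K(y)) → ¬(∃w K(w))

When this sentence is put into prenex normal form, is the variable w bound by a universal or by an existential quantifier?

universal

Eliminate → and ↔ using ¬ and ∨.
  ¬(∀y ¬K(y)) ∨ ¬(∃w K(w))
Push ¬ through the quantifiers and connectives to reach negation normal form:
  (∃y K(y)) ∨ (∀w ¬K(w))
All bound variables are already distinct, so no renaming is needed.
Extract every quantifier outward, since the variables are now distinct and don't occur free across branches:
  ∃y ∀w (K(y) ∨ ¬K(w))
The quantifier ∃w sits under an odd number of negations (counting the antecedent side of each →), so it flips to ∀w.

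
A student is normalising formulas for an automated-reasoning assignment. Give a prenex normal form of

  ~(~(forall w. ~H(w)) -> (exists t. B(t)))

Rewrite implications/biconditionals: A → B as ¬A ∨ B.
  ~(~~(forall w. ~H(w)) | (exists t. B(t)))
Move each ¬ inward, flipping quantifiers it crosses:
  (exists w. H(w)) & (forall t. ~B(t))
All bound variables are already distinct, so no renaming is needed.
Pull the quantifiers to the front (each side's bound variable is not free in the other side):
  exists w. forall t. (H(w) & ~B(t))

exists w. forall t. (H(w) & ~B(t))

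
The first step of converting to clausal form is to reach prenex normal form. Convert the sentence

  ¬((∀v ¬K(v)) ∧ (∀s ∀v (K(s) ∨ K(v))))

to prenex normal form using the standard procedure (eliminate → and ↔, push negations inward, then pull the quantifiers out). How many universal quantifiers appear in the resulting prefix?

0

Push ¬ through the quantifiers and connectives to reach negation normal form:
  (∃v K(v)) ∨ (∃s ∃v (¬K(s) ∧ ¬K(v)))
Give each quantifier a distinct variable: v↦b.
  (∃v K(v)) ∨ (∃s ∃b (¬K(s) ∧ ¬K(b)))
Pull the quantifiers to the front (each side's bound variable is not free in the other side):
  ∃v ∃s ∃b (K(v) ∨ ¬K(s) ∧ ¬K(b))
The prefix is ∃v ∃s ∃b: 0 universal, 3 existential.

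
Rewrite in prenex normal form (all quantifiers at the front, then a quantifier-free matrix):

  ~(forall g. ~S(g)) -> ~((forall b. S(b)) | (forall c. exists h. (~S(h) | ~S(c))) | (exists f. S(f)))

forall g. exists b. exists c. forall h. forall f. (~S(g) | ~S(b) & S(h) & S(c) & ~S(f))

Rewrite implications/biconditionals: A → B as ¬A ∨ B.
  ~~(forall g. ~S(g)) | ~((forall b. S(b)) | (forall c. exists h. (~S(h) | ~S(c))) | (exists f. S(f)))
Move each ¬ inward, flipping quantifiers it crosses:
  (forall g. ~S(g)) | (exists b. ~S(b)) & (exists c. forall h. (S(h) & S(c))) & (forall f. ~S(f))
All bound variables are already distinct, so no renaming is needed.
Finally move all quantifiers to the prefix:
  forall g. exists b. exists c. forall h. forall f. (~S(g) | ~S(b) & S(h) & S(c) & ~S(f))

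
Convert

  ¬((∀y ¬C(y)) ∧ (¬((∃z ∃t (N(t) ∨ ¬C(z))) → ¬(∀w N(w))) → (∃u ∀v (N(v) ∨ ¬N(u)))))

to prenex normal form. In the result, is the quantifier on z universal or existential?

existential

Eliminate → and ↔ using ¬ and ∨.
  ¬((∀y ¬C(y)) ∧ (¬¬(¬(∃z ∃t (N(t) ∨ ¬C(z))) ∨ ¬(∀w N(w))) ∨ (∃u ∀v (N(v) ∨ ¬N(u)))))
Drive negations inward (¬∀x A ≡ ∃x ¬A, ¬∃x A ≡ ∀x ¬A, De Morgan for ∧/∨):
  (∃y C(y)) ∨ (∃z ∃t (N(t) ∨ ¬C(z))) ∧ (∀w N(w)) ∧ (∀u ∃v (¬N(v) ∧ N(u)))
Pull the quantifiers to the front (each side's bound variable is not free in the other side):
  ∃y ∃z ∃t ∀w ∀u ∃v (C(y) ∨ (N(t) ∨ ¬C(z)) ∧ N(w) ∧ ¬N(v) ∧ N(u))
The quantifier ∃z sits under an even number of negations (counting the antecedent side of each →), so it remains existential.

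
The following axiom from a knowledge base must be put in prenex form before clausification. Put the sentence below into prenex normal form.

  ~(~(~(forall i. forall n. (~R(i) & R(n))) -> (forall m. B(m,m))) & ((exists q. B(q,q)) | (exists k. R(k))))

forall i. forall n. forall m. forall q. forall k. (~R(i) & R(n) | B(m,m) | ~B(q,q) & ~R(k))

First replace A → B with ¬A ∨ B.
  ~(~(~~(forall i. forall n. (~R(i) & R(n))) | (forall m. B(m,m))) & ((exists q. B(q,q)) | (exists k. R(k))))
Move each ¬ inward, flipping quantifiers it crosses:
  (forall i. forall n. (~R(i) & R(n))) | (forall m. B(m,m)) | (forall q. ~B(q,q)) & (forall k. ~R(k))
Finally move all quantifiers to the prefix:
  forall i. forall n. forall m. forall q. forall k. (~R(i) & R(n) | B(m,m) | ~B(q,q) & ~R(k))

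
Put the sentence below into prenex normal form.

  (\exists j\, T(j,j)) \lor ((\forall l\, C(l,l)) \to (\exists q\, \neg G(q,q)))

First replace A → B with ¬A ∨ B.
  (\exists j\, T(j,j)) \lor \neg (\forall l\, C(l,l)) \lor (\exists q\, \neg G(q,q))
Drive negations inward (¬∀x A ≡ ∃x ¬A, ¬∃x A ≡ ∀x ¬A, De Morgan for ∧/∨):
  (\exists j\, T(j,j)) \lor (\exists l\, \neg C(l,l)) \lor (\exists q\, \neg G(q,q))
All bound variables are already distinct, so no renaming is needed.
Pull the quantifiers to the front (each side's bound variable is not free in the other side):
  \exists j\, \exists l\, \exists q\, (T(j,j) \lor \neg C(l,l) \lor \neg G(q,q))

\exists j\, \exists l\, \exists q\, (T(j,j) \lor \neg C(l,l) \lor \neg G(q,q))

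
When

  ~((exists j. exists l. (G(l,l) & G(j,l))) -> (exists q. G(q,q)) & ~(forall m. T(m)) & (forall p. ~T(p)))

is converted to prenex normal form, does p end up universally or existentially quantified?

First replace A → B with ¬A ∨ B.
  ~(~(exists j. exists l. (G(l,l) & G(j,l))) | (exists q. G(q,q)) & ~(forall m. T(m)) & (forall p. ~T(p)))
Push ¬ through the quantifiers and connectives to reach negation normal form:
  (exists j. exists l. (G(l,l) & G(j,l))) & ((forall q. ~G(q,q)) | (forall m. T(m)) | (exists p. T(p)))
All bound variables are already distinct, so no renaming is needed.
Extract every quantifier outward, since the variables are now distinct and don't occur free across branches:
  exists j. exists l. forall q. forall m. exists p. (G(l,l) & G(j,l) & (~G(q,q) | T(m) | T(p)))
The quantifier forall p sits under an odd number of negations (counting the antecedent side of each →), so it flips to exists p.

existential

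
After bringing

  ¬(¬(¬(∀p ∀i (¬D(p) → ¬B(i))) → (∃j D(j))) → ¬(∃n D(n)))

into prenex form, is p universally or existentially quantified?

First replace A → B with ¬A ∨ B.
  ¬(¬¬(¬¬(∀p ∀i (¬¬D(p) ∨ ¬B(i))) ∨ (∃j D(j))) ∨ ¬(∃n D(n)))
Push ¬ through the quantifiers and connectives to reach negation normal form:
  (∃p ∃i (¬D(p) ∧ B(i))) ∧ (∀j ¬D(j)) ∧ (∃n D(n))
All bound variables are already distinct, so no renaming is needed.
Extract every quantifier outward, since the variables are now distinct and don't occur free across branches:
  ∃p ∃i ∀j ∃n (¬D(p) ∧ B(i) ∧ ¬D(j) ∧ D(n))
The quantifier ∀p sits under an odd number of negations (counting the antecedent side of each →), so it flips to ∃p.

existential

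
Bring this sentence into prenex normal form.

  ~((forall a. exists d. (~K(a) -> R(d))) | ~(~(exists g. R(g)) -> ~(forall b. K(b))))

Rewrite implications/biconditionals: A → B as ¬A ∨ B.
  ~((forall a. exists d. (~~K(a) | R(d))) | ~(~~(exists g. R(g)) | ~(forall b. K(b))))
Push ¬ through the quantifiers and connectives to reach negation normal form:
  (exists a. forall d. (~K(a) & ~R(d))) & ((exists g. R(g)) | (exists b. ~K(b)))
All bound variables are already distinct, so no renaming is needed.
Pull the quantifiers to the front (each side's bound variable is not free in the other side):
  exists a. forall d. exists g. exists b. (~K(a) & ~R(d) & (R(g) | ~K(b)))

exists a. forall d. exists g. exists b. (~K(a) & ~R(d) & (R(g) | ~K(b)))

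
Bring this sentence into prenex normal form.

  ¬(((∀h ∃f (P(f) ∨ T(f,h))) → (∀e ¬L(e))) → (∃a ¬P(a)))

Eliminate → and ↔ using ¬ and ∨.
  ¬(¬(¬(∀h ∃f (P(f) ∨ T(f,h))) ∨ (∀e ¬L(e))) ∨ (∃a ¬P(a)))
Push ¬ through the quantifiers and connectives to reach negation normal form:
  ((∃h ∀f (¬P(f) ∧ ¬T(f,h))) ∨ (∀e ¬L(e))) ∧ (∀a P(a))
All bound variables are already distinct, so no renaming is needed.
Pull the quantifiers to the front (each side's bound variable is not free in the other side):
  ∃h ∀f ∀e ∀a ((¬P(f) ∧ ¬T(f,h) ∨ ¬L(e)) ∧ P(a))

∃h ∀f ∀e ∀a ((¬P(f) ∧ ¬T(f,h) ∨ ¬L(e)) ∧ P(a))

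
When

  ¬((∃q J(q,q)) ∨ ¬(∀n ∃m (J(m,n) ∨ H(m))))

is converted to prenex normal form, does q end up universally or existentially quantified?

universal

Move each ¬ inward, flipping quantifiers it crosses:
  (∀q ¬J(q,q)) ∧ (∀n ∃m (J(m,n) ∨ H(m)))
All bound variables are already distinct, so no renaming is needed.
Pull the quantifiers to the front (each side's bound variable is not free in the other side):
  ∀q ∀n ∃m (¬J(q,q) ∧ (J(m,n) ∨ H(m)))
The quantifier ∃q sits under an odd number of negations, so it flips to ∀q.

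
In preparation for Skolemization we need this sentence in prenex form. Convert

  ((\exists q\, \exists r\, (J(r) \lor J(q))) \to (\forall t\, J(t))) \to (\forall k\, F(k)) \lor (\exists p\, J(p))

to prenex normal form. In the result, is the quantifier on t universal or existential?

Rewrite implications/biconditionals: A → B as ¬A ∨ B.
  \neg (\neg (\exists q\, \exists r\, (J(r) \lor J(q))) \lor (\forall t\, J(t))) \lor (\forall k\, F(k)) \lor (\exists p\, J(p))
Move each ¬ inward, flipping quantifiers it crosses:
  (\exists q\, \exists r\, (J(r) \lor J(q))) \land (\exists t\, \neg J(t)) \lor (\forall k\, F(k)) \lor (\exists p\, J(p))
Finally move all quantifiers to the prefix:
  \exists q\, \exists r\, \exists t\, \forall k\, \exists p\, ((J(r) \lor J(q)) \land \neg J(t) \lor F(k) \lor J(p))
The quantifier \forall t sits under an odd number of negations (counting the antecedent side of each →), so it flips to \exists t.

existential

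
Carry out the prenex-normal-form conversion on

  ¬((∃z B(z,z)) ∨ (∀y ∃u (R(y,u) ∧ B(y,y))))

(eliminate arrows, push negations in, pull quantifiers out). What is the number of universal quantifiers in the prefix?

2

Move each ¬ inward, flipping quantifiers it crosses:
  (∀z ¬B(z,z)) ∧ (∃y ∀u (¬R(y,u) ∨ ¬B(y,y)))
All bound variables are already distinct, so no renaming is needed.
Extract every quantifier outward, since the variables are now distinct and don't occur free across branches:
  ∀z ∃y ∀u (¬B(z,z) ∧ (¬R(y,u) ∨ ¬B(y,y)))
The prefix is ∀z ∃y ∀u: 2 universal, 1 existential.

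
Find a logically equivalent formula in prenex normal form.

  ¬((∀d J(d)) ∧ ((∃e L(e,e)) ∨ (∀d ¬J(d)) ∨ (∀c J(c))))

∃d ∀e ∃t ∃c (¬J(d) ∨ ¬L(e,e) ∧ J(t) ∧ ¬J(c))

Push ¬ through the quantifiers and connectives to reach negation normal form:
  (∃d ¬J(d)) ∨ (∀e ¬L(e,e)) ∧ (∃d J(d)) ∧ (∃c ¬J(c))
Give each quantifier a distinct variable: d↦t.
  (∃d ¬J(d)) ∨ (∀e ¬L(e,e)) ∧ (∃t J(t)) ∧ (∃c ¬J(c))
Extract every quantifier outward, since the variables are now distinct and don't occur free across branches:
  ∃d ∀e ∃t ∃c (¬J(d) ∨ ¬L(e,e) ∧ J(t) ∧ ¬J(c))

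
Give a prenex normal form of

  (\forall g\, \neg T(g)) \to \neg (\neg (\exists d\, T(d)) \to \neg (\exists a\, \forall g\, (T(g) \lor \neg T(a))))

\exists g\, \forall d\, \exists a\, \forall t\, (T(g) \lor \neg T(d) \land (T(t) \lor \neg T(a)))

Rewrite implications/biconditionals: A → B as ¬A ∨ B.
  \neg (\forall g\, \neg T(g)) \lor \neg (\neg \neg (\exists d\, T(d)) \lor \neg (\exists a\, \forall g\, (T(g) \lor \neg T(a))))
Drive negations inward (¬∀x A ≡ ∃x ¬A, ¬∃x A ≡ ∀x ¬A, De Morgan for ∧/∨):
  (\exists g\, T(g)) \lor (\forall d\, \neg T(d)) \land (\exists a\, \forall g\, (T(g) \lor \neg T(a)))
Give each quantifier a distinct variable: g↦t.
  (\exists g\, T(g)) \lor (\forall d\, \neg T(d)) \land (\exists a\, \forall t\, (T(t) \lor \neg T(a)))
Extract every quantifier outward, since the variables are now distinct and don't occur free across branches:
  \exists g\, \forall d\, \exists a\, \forall t\, (T(g) \lor \neg T(d) \land (T(t) \lor \neg T(a)))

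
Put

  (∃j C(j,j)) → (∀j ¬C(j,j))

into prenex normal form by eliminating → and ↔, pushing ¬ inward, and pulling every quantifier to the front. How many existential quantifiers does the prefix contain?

0

Rewrite implications/biconditionals: A → B as ¬A ∨ B.
  ¬(∃j C(j,j)) ∨ (∀j ¬C(j,j))
Push ¬ through the quantifiers and connectives to reach negation normal form:
  (∀j ¬C(j,j)) ∨ (∀j ¬C(j,j))
Standardize variables apart so no two quantifiers bind the same name: j↦y.
  (∀j ¬C(j,j)) ∨ (∀y ¬C(y,y))
Pull the quantifiers to the front (each side's bound variable is not free in the other side):
  ∀j ∀y (¬C(j,j) ∨ ¬C(y,y))
The prefix is ∀j ∀y: 2 universal, 0 existential.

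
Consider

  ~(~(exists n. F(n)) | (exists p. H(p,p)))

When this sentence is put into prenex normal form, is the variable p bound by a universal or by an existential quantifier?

universal

Move each ¬ inward, flipping quantifiers it crosses:
  (exists n. F(n)) & (forall p. ~H(p,p))
Finally move all quantifiers to the prefix:
  exists n. forall p. (F(n) & ~H(p,p))
The quantifier exists p sits under an odd number of negations, so it flips to forall p.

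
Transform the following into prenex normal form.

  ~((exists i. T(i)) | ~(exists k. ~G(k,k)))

forall i. exists k. (~T(i) & ~G(k,k))

Push ¬ through the quantifiers and connectives to reach negation normal form:
  (forall i. ~T(i)) & (exists k. ~G(k,k))
Finally move all quantifiers to the prefix:
  forall i. exists k. (~T(i) & ~G(k,k))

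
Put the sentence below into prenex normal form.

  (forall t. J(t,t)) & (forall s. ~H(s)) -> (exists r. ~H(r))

exists t. exists s. exists r. (~J(t,t) | H(s) | ~H(r))

Eliminate → and ↔ using ¬ and ∨.
  ~((forall t. J(t,t)) & (forall s. ~H(s))) | (exists r. ~H(r))
Move each ¬ inward, flipping quantifiers it crosses:
  (exists t. ~J(t,t)) | (exists s. H(s)) | (exists r. ~H(r))
Pull the quantifiers to the front (each side's bound variable is not free in the other side):
  exists t. exists s. exists r. (~J(t,t) | H(s) | ~H(r))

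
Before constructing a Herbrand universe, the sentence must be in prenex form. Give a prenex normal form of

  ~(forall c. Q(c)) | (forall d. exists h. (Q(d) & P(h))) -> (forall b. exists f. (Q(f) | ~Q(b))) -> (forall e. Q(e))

Rewrite implications/biconditionals: A → B as ¬A ∨ B.
  ~(~(forall c. Q(c)) | (forall d. exists h. (Q(d) & P(h)))) | ~(forall b. exists f. (Q(f) | ~Q(b))) | (forall e. Q(e))
Drive negations inward (¬∀x A ≡ ∃x ¬A, ¬∃x A ≡ ∀x ¬A, De Morgan for ∧/∨):
  (forall c. Q(c)) & (exists d. forall h. (~Q(d) | ~P(h))) | (exists b. forall f. (~Q(f) & Q(b))) | (forall e. Q(e))
All bound variables are already distinct, so no renaming is needed.
Extract every quantifier outward, since the variables are now distinct and don't occur free across branches:
  forall c. exists d. forall h. exists b. forall f. forall e. (Q(c) & (~Q(d) | ~P(h)) | ~Q(f) & Q(b) | Q(e))

forall c. exists d. forall h. exists b. forall f. forall e. (Q(c) & (~Q(d) | ~P(h)) | ~Q(f) & Q(b) | Q(e))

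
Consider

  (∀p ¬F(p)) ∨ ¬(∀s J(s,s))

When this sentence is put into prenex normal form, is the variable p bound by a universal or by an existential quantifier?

Drive negations inward (¬∀x A ≡ ∃x ¬A, ¬∃x A ≡ ∀x ¬A, De Morgan for ∧/∨):
  (∀p ¬F(p)) ∨ (∃s ¬J(s,s))
All bound variables are already distinct, so no renaming is needed.
Pull the quantifiers to the front (each side's bound variable is not free in the other side):
  ∀p ∃s (¬F(p) ∨ ¬J(s,s))
The quantifier ∀p sits under an even number of negations, so it remains universal.

universal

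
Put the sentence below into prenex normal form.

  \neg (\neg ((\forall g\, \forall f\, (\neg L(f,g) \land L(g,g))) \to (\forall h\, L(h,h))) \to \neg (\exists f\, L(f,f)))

\forall g\, \forall f\, \exists h\, \exists s\, (\neg L(f,g) \land L(g,g) \land \neg L(h,h) \land L(s,s))

Eliminate → and ↔ using ¬ and ∨.
  \neg (\neg \neg (\neg (\forall g\, \forall f\, (\neg L(f,g) \land L(g,g))) \lor (\forall h\, L(h,h))) \lor \neg (\exists f\, L(f,f)))
Push ¬ through the quantifiers and connectives to reach negation normal form:
  (\forall g\, \forall f\, (\neg L(f,g) \land L(g,g))) \land (\exists h\, \neg L(h,h)) \land (\exists f\, L(f,f))
Standardize variables apart so no two quantifiers bind the same name: f↦s.
  (\forall g\, \forall f\, (\neg L(f,g) \land L(g,g))) \land (\exists h\, \neg L(h,h)) \land (\exists s\, L(s,s))
Pull the quantifiers to the front (each side's bound variable is not free in the other side):
  \forall g\, \forall f\, \exists h\, \exists s\, (\neg L(f,g) \land L(g,g) \land \neg L(h,h) \land L(s,s))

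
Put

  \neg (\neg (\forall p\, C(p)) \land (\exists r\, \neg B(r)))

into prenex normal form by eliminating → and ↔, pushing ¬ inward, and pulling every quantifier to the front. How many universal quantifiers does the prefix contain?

Drive negations inward (¬∀x A ≡ ∃x ¬A, ¬∃x A ≡ ∀x ¬A, De Morgan for ∧/∨):
  (\forall p\, C(p)) \lor (\forall r\, B(r))
Extract every quantifier outward, since the variables are now distinct and don't occur free across branches:
  \forall p\, \forall r\, (C(p) \lor B(r))
The prefix is \forall p \forall r: 2 universal, 0 existential.

2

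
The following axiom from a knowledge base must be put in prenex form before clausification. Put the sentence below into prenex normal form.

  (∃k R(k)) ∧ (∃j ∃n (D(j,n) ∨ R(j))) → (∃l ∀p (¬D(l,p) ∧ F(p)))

∀k ∀j ∀n ∃l ∀p (¬R(k) ∨ ¬D(j,n) ∧ ¬R(j) ∨ ¬D(l,p) ∧ F(p))

First replace A → B with ¬A ∨ B.
  ¬((∃k R(k)) ∧ (∃j ∃n (D(j,n) ∨ R(j)))) ∨ (∃l ∀p (¬D(l,p) ∧ F(p)))
Drive negations inward (¬∀x A ≡ ∃x ¬A, ¬∃x A ≡ ∀x ¬A, De Morgan for ∧/∨):
  (∀k ¬R(k)) ∨ (∀j ∀n (¬D(j,n) ∧ ¬R(j))) ∨ (∃l ∀p (¬D(l,p) ∧ F(p)))
All bound variables are already distinct, so no renaming is needed.
Extract every quantifier outward, since the variables are now distinct and don't occur free across branches:
  ∀k ∀j ∀n ∃l ∀p (¬R(k) ∨ ¬D(j,n) ∧ ¬R(j) ∨ ¬D(l,p) ∧ F(p))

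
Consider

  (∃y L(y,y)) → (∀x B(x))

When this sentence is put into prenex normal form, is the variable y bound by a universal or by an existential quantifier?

universal

Eliminate → and ↔ using ¬ and ∨.
  ¬(∃y L(y,y)) ∨ (∀x B(x))
Move each ¬ inward, flipping quantifiers it crosses:
  (∀y ¬L(y,y)) ∨ (∀x B(x))
All bound variables are already distinct, so no renaming is needed.
Extract every quantifier outward, since the variables are now distinct and don't occur free across branches:
  ∀y ∀x (¬L(y,y) ∨ B(x))
The quantifier ∃y sits under an odd number of negations (counting the antecedent side of each →), so it flips to ∀y.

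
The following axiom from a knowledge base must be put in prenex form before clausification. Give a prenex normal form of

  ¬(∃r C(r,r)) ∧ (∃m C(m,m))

Drive negations inward (¬∀x A ≡ ∃x ¬A, ¬∃x A ≡ ∀x ¬A, De Morgan for ∧/∨):
  (∀r ¬C(r,r)) ∧ (∃m C(m,m))
All bound variables are already distinct, so no renaming is needed.
Pull the quantifiers to the front (each side's bound variable is not free in the other side):
  ∀r ∃m (¬C(r,r) ∧ C(m,m))

∀r ∃m (¬C(r,r) ∧ C(m,m))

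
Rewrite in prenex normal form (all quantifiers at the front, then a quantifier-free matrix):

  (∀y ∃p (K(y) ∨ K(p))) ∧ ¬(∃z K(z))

Drive negations inward (¬∀x A ≡ ∃x ¬A, ¬∃x A ≡ ∀x ¬A, De Morgan for ∧/∨):
  (∀y ∃p (K(y) ∨ K(p))) ∧ (∀z ¬K(z))
Pull the quantifiers to the front (each side's bound variable is not free in the other side):
  ∀y ∃p ∀z ((K(y) ∨ K(p)) ∧ ¬K(z))

∀y ∃p ∀z ((K(y) ∨ K(p)) ∧ ¬K(z))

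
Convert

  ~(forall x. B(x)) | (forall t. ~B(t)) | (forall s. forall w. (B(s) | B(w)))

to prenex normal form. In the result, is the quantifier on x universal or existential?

Push ¬ through the quantifiers and connectives to reach negation normal form:
  (exists x. ~B(x)) | (forall t. ~B(t)) | (forall s. forall w. (B(s) | B(w)))
Pull the quantifiers to the front (each side's bound variable is not free in the other side):
  exists x. forall t. forall s. forall w. (~B(x) | ~B(t) | B(s) | B(w))
The quantifier forall x sits under an odd number of negations, so it flips to exists x.

existential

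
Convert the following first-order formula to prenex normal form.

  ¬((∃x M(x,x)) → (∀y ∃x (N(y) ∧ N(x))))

Rewrite implications/biconditionals: A → B as ¬A ∨ B.
  ¬(¬(∃x M(x,x)) ∨ (∀y ∃x (N(y) ∧ N(x))))
Drive negations inward (¬∀x A ≡ ∃x ¬A, ¬∃x A ≡ ∀x ¬A, De Morgan for ∧/∨):
  (∃x M(x,x)) ∧ (∃y ∀x (¬N(y) ∨ ¬N(x)))
Rename bound variables to avoid capture: x↦w.
  (∃x M(x,x)) ∧ (∃y ∀w (¬N(y) ∨ ¬N(w)))
Extract every quantifier outward, since the variables are now distinct and don't occur free across branches:
  ∃x ∃y ∀w (M(x,x) ∧ (¬N(y) ∨ ¬N(w)))

∃x ∃y ∀w (M(x,x) ∧ (¬N(y) ∨ ¬N(w)))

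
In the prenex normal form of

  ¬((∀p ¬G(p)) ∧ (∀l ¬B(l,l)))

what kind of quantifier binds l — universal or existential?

existential

Move each ¬ inward, flipping quantifiers it crosses:
  (∃p G(p)) ∨ (∃l B(l,l))
All bound variables are already distinct, so no renaming is needed.
Extract every quantifier outward, since the variables are now distinct and don't occur free across branches:
  ∃p ∃l (G(p) ∨ B(l,l))
The quantifier ∀l sits under an odd number of negations, so it flips to ∃l.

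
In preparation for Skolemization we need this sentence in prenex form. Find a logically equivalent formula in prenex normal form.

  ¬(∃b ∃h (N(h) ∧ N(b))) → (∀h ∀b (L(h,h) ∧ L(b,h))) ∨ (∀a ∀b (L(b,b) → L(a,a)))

First replace A → B with ¬A ∨ B.
  ¬¬(∃b ∃h (N(h) ∧ N(b))) ∨ (∀h ∀b (L(h,h) ∧ L(b,h))) ∨ (∀a ∀b (¬L(b,b) ∨ L(a,a)))
Move each ¬ inward, flipping quantifiers it crosses:
  (∃b ∃h (N(h) ∧ N(b))) ∨ (∀h ∀b (L(h,h) ∧ L(b,h))) ∨ (∀a ∀b (¬L(b,b) ∨ L(a,a)))
Standardize variables apart so no two quantifiers bind the same name: h↦u1, b↦y1, b↦w.
  (∃b ∃h (N(h) ∧ N(b))) ∨ (∀u1 ∀y1 (L(u1,u1) ∧ L(y1,u1))) ∨ (∀a ∀w (¬L(w,w) ∨ L(a,a)))
Extract every quantifier outward, since the variables are now distinct and don't occur free across branches:
  ∃b ∃h ∀u1 ∀y1 ∀a ∀w (N(h) ∧ N(b) ∨ L(u1,u1) ∧ L(y1,u1) ∨ ¬L(w,w) ∨ L(a,a))

∃b ∃h ∀u1 ∀y1 ∀a ∀w (N(h) ∧ N(b) ∨ L(u1,u1) ∧ L(y1,u1) ∨ ¬L(w,w) ∨ L(a,a))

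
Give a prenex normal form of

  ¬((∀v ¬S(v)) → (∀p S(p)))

Eliminate → and ↔ using ¬ and ∨.
  ¬(¬(∀v ¬S(v)) ∨ (∀p S(p)))
Push ¬ through the quantifiers and connectives to reach negation normal form:
  (∀v ¬S(v)) ∧ (∃p ¬S(p))
Extract every quantifier outward, since the variables are now distinct and don't occur free across branches:
  ∀v ∃p (¬S(v) ∧ ¬S(p))

∀v ∃p (¬S(v) ∧ ¬S(p))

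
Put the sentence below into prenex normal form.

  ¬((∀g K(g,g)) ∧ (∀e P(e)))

Move each ¬ inward, flipping quantifiers it crosses:
  (∃g ¬K(g,g)) ∨ (∃e ¬P(e))
All bound variables are already distinct, so no renaming is needed.
Extract every quantifier outward, since the variables are now distinct and don't occur free across branches:
  ∃g ∃e (¬K(g,g) ∨ ¬P(e))

∃g ∃e (¬K(g,g) ∨ ¬P(e))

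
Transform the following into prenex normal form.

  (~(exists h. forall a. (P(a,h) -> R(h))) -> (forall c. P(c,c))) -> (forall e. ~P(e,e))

forall h. exists a. exists c. forall e. (P(a,h) & ~R(h) & ~P(c,c) | ~P(e,e))

Rewrite implications/biconditionals: A → B as ¬A ∨ B.
  ~(~~(exists h. forall a. (~P(a,h) | R(h))) | (forall c. P(c,c))) | (forall e. ~P(e,e))
Drive negations inward (¬∀x A ≡ ∃x ¬A, ¬∃x A ≡ ∀x ¬A, De Morgan for ∧/∨):
  (forall h. exists a. (P(a,h) & ~R(h))) & (exists c. ~P(c,c)) | (forall e. ~P(e,e))
All bound variables are already distinct, so no renaming is needed.
Finally move all quantifiers to the prefix:
  forall h. exists a. exists c. forall e. (P(a,h) & ~R(h) & ~P(c,c) | ~P(e,e))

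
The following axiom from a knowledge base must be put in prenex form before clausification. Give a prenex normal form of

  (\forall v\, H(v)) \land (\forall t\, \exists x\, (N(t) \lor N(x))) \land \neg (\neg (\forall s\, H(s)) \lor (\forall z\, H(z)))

Move each ¬ inward, flipping quantifiers it crosses:
  (\forall v\, H(v)) \land (\forall t\, \exists x\, (N(t) \lor N(x))) \land (\forall s\, H(s)) \land (\exists z\, \neg H(z))
Pull the quantifiers to the front (each side's bound variable is not free in the other side):
  \forall v\, \forall t\, \exists x\, \forall s\, \exists z\, (H(v) \land (N(t) \lor N(x)) \land H(s) \land \neg H(z))

\forall v\, \forall t\, \exists x\, \forall s\, \exists z\, (H(v) \land (N(t) \lor N(x)) \land H(s) \land \neg H(z))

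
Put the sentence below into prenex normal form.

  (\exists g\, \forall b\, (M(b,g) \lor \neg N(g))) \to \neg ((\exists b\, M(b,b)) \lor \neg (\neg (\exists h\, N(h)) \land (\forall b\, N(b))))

Eliminate → and ↔ using ¬ and ∨.
  \neg (\exists g\, \forall b\, (M(b,g) \lor \neg N(g))) \lor \neg ((\exists b\, M(b,b)) \lor \neg (\neg (\exists h\, N(h)) \land (\forall b\, N(b))))
Move each ¬ inward, flipping quantifiers it crosses:
  (\forall g\, \exists b\, (\neg M(b,g) \land N(g))) \lor (\forall b\, \neg M(b,b)) \land (\forall h\, \neg N(h)) \land (\forall b\, N(b))
Standardize variables apart so no two quantifiers bind the same name: b↦r, b↦w.
  (\forall g\, \exists b\, (\neg M(b,g) \land N(g))) \lor (\forall r\, \neg M(r,r)) \land (\forall h\, \neg N(h)) \land (\forall w\, N(w))
Extract every quantifier outward, since the variables are now distinct and don't occur free across branches:
  \forall g\, \exists b\, \forall r\, \forall h\, \forall w\, (\neg M(b,g) \land N(g) \lor \neg M(r,r) \land \neg N(h) \land N(w))

\forall g\, \exists b\, \forall r\, \forall h\, \forall w\, (\neg M(b,g) \land N(g) \lor \neg M(r,r) \land \neg N(h) \land N(w))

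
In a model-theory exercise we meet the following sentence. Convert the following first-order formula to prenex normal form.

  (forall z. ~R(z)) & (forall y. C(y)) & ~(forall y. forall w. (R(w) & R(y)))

forall z. forall y. exists a. exists w. (~R(z) & C(y) & (~R(w) | ~R(a)))

Drive negations inward (¬∀x A ≡ ∃x ¬A, ¬∃x A ≡ ∀x ¬A, De Morgan for ∧/∨):
  (forall z. ~R(z)) & (forall y. C(y)) & (exists y. exists w. (~R(w) | ~R(y)))
Standardize variables apart so no two quantifiers bind the same name: y↦a.
  (forall z. ~R(z)) & (forall y. C(y)) & (exists a. exists w. (~R(w) | ~R(a)))
Pull the quantifiers to the front (each side's bound variable is not free in the other side):
  forall z. forall y. exists a. exists w. (~R(z) & C(y) & (~R(w) | ~R(a)))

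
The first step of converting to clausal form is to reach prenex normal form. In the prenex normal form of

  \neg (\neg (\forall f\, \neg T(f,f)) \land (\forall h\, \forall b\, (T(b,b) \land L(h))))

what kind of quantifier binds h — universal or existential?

Move each ¬ inward, flipping quantifiers it crosses:
  (\forall f\, \neg T(f,f)) \lor (\exists h\, \exists b\, (\neg T(b,b) \lor \neg L(h)))
Finally move all quantifiers to the prefix:
  \forall f\, \exists h\, \exists b\, (\neg T(f,f) \lor \neg T(b,b) \lor \neg L(h))
The quantifier \forall h sits under an odd number of negations, so it flips to \exists h.

existential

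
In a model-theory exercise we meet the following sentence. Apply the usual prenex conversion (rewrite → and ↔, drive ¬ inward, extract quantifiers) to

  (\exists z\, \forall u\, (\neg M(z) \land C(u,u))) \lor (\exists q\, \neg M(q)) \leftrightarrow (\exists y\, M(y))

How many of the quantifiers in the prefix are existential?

Eliminate → and ↔ using ¬ and ∨; A ↔ B as (¬A ∨ B) ∧ (¬B ∨ A).
  (\neg ((\exists z\, \forall u\, (\neg M(z) \land C(u,u))) \lor (\exists q\, \neg M(q))) \lor (\exists y\, M(y))) \land (\neg (\exists y\, M(y)) \lor (\exists z\, \forall u\, (\neg M(z) \land C(u,u))) \lor (\exists q\, \neg M(q)))
Move each ¬ inward, flipping quantifiers it crosses:
  ((\forall z\, \exists u\, (M(z) \lor \neg C(u,u))) \land (\forall q\, M(q)) \lor (\exists y\, M(y))) \land ((\forall y\, \neg M(y)) \lor (\exists z\, \forall u\, (\neg M(z) \land C(u,u))) \lor (\exists q\, \neg M(q)))
Give each quantifier a distinct variable: y↦u1, z↦a, u↦t, q↦v1.
  ((\forall z\, \exists u\, (M(z) \lor \neg C(u,u))) \land (\forall q\, M(q)) \lor (\exists y\, M(y))) \land ((\forall u1\, \neg M(u1)) \lor (\exists a\, \forall t\, (\neg M(a) \land C(t,t))) \lor (\exists v1\, \neg M(v1)))
Finally move all quantifiers to the prefix:
  \forall z\, \exists u\, \forall q\, \exists y\, \forall u1\, \exists a\, \forall t\, \exists v1\, (((M(z) \lor \neg C(u,u)) \land M(q) \lor M(y)) \land (\neg M(u1) \lor \neg M(a) \land C(t,t) \lor \neg M(v1)))
The prefix is \forall z \exists u \forall q \exists y \forall u1 \exists a \forall t \exists v1: 4 universal, 4 existential.

4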